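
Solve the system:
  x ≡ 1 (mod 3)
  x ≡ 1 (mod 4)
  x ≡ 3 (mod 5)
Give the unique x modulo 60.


Moduli 3, 4, 5 are pairwise coprime; by CRT there is a unique solution modulo M = 3 · 4 · 5 = 60.
Solve pairwise, accumulating the modulus:
  Start with x ≡ 1 (mod 3).
  Combine with x ≡ 1 (mod 4): since gcd(3, 4) = 1, we get a unique residue mod 12.
    Write x = 1 + 3·t and substitute into x ≡ 1 (mod 4): 3·t ≡ 1 − 1 = 0 (mod 4).
    The inverse of 3 mod 4 is 3 (since 3·3 = 9 = 2·4 + 1), so t ≡ 3·0 = 0 ≡ 0 (mod 4).
    Then x = 1 + 3·0 = 1, valid modulo lcm(3, 4) = 12: x ≡ 1 (mod 12).
  Combine with x ≡ 3 (mod 5): since gcd(12, 5) = 1, we get a unique residue mod 60.
    Write x = 1 + 12·t and substitute into x ≡ 3 (mod 5): 12·t ≡ 3 − 1 = 2 (mod 5).
    Reduce coefficients mod 5: 2·t ≡ 2 (mod 5).
    The inverse of 2 mod 5 is 3 (since 2·3 = 6 = 1·5 + 1), so t ≡ 3·2 = 6 ≡ 1 (mod 5).
    Then x = 1 + 12·1 = 13, valid modulo lcm(12, 5) = 60: x ≡ 13 (mod 60).
Verify: 13 mod 3 = 1 ✓, 13 mod 4 = 1 ✓, 13 mod 5 = 3 ✓.

x ≡ 13 (mod 60).


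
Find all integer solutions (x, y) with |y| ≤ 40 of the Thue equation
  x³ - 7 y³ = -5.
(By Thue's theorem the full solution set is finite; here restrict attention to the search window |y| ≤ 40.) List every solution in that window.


The equation is x³ - 7y³ = -5. For fixed y, x³ = 7·y³ − 5, so a solution requires the RHS to be a perfect cube.
Strategy: iterate y from -40 to 40, compute RHS = 7·y³ − 5, and check whether it is a (positive or negative) perfect cube.
Check small values of y:
  y = 0: RHS = -5 is not a perfect cube.
  y = 1: RHS = 2 is not a perfect cube.
  y = -1: RHS = -12 is not a perfect cube.
  y = 2: RHS = 51 is not a perfect cube.
  y = -2: RHS = -61 is not a perfect cube.
  y = 3: RHS = 184 is not a perfect cube.
  y = -3: RHS = -194 is not a perfect cube.
Continuing the search up to |y| = 40 finds no solutions either.
No (x, y) in the scanned range satisfies the equation.

No integer solutions with |y| ≤ 40.


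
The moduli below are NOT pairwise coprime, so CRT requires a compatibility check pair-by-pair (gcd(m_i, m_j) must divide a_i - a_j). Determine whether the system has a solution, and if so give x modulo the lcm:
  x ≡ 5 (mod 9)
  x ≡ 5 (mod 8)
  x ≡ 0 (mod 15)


Moduli 9, 8, 15 are not pairwise coprime, so CRT works modulo lcm(m_i) when all pairwise compatibility conditions hold.
Pairwise compatibility: gcd(m_i, m_j) must divide a_i - a_j for every pair.
Merge one congruence at a time:
  Start: x ≡ 5 (mod 9).
  Combine with x ≡ 5 (mod 8): gcd(9, 8) = 1; 5 - 5 = 0, which IS divisible by 1, so compatible.
    Write x = 5 + 9·t and substitute into x ≡ 5 (mod 8): 9·t ≡ 5 − 5 = 0 (mod 8).
    Reduce coefficients mod 8: 1·t ≡ 0 (mod 8).
    So t ≡ 0 (mod 8).
    Then x = 5 + 9·0 = 5, valid modulo lcm(9, 8) = 72: x ≡ 5 (mod 72).
  Combine with x ≡ 0 (mod 15): gcd(72, 15) = 3, and 0 - 5 = -5 is NOT divisible by 3.
    ⇒ system is inconsistent (no integer solution).

No solution (the system is inconsistent).


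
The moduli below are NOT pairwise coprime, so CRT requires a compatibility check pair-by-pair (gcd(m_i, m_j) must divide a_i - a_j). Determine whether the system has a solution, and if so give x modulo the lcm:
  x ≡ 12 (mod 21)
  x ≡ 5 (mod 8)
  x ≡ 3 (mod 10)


Moduli 21, 8, 10 are not pairwise coprime, so CRT works modulo lcm(m_i) when all pairwise compatibility conditions hold.
Pairwise compatibility: gcd(m_i, m_j) must divide a_i - a_j for every pair.
Merge one congruence at a time:
  Start: x ≡ 12 (mod 21).
  Combine with x ≡ 5 (mod 8): gcd(21, 8) = 1; 5 - 12 = -7, which IS divisible by 1, so compatible.
    Write x = 12 + 21·t and substitute into x ≡ 5 (mod 8): 21·t ≡ 5 − 12 = -7 (mod 8).
    Reduce coefficients mod 8: 5·t ≡ 1 (mod 8).
    The inverse of 5 mod 8 is 5 (since 5·5 = 25 = 3·8 + 1), so t ≡ 5·1 = 5 ≡ 5 (mod 8).
    Then x = 12 + 21·5 = 117, valid modulo lcm(21, 8) = 168: x ≡ 117 (mod 168).
  Combine with x ≡ 3 (mod 10): gcd(168, 10) = 2; 3 - 117 = -114, which IS divisible by 2, so compatible.
    Write x = 117 + 168·t and substitute into x ≡ 3 (mod 10): 168·t ≡ 3 − 117 = -114 (mod 10).
    Divide the congruence (and modulus) by g = 2: 84·t ≡ -57 (mod 5).
    Reduce coefficients mod 5: 4·t ≡ 3 (mod 5).
    The inverse of 4 mod 5 is 4 (since 4·4 = 16 = 3·5 + 1), so t ≡ 4·3 = 12 ≡ 2 (mod 5).
    Then x = 117 + 168·2 = 453, valid modulo lcm(168, 10) = 840: x ≡ 453 (mod 840).
Verify: 453 mod 21 = 12, 453 mod 8 = 5, 453 mod 10 = 3.

x ≡ 453 (mod 840).


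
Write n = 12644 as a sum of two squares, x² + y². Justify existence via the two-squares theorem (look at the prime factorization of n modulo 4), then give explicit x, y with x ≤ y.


Step 1: Factor n = 12644 = 2^2 · 29 · 109.
Step 2: Check the mod-4 condition on each prime factor: 2 = 2 (special); 29 ≡ 1 (mod 4), exponent 1; 109 ≡ 1 (mod 4), exponent 1.
All primes ≡ 3 (mod 4) appear to even exponent (or don't appear), so by the two-squares theorem n IS expressible as a sum of two squares.
Step 3: Build a representation. Group n = k² · m with k = 2 and m = 29 · 109 = 3161 (a product of primes ≡ 1 (mod 4)); a representation of m scales to one of n via (k·x)² + (k·y)² = k²(x² + y²). Each prime p ≡ 1 (mod 4) is itself a sum of two squares; find a² by testing p − a² for a perfect square:
  29: 29 − 1² = 28, 29 − 2² = 25 = 5² ⇒ 29 = 2² + 5².
  109: 109 − 1² = 108, 109 − 2² = 105, 109 − 3² = 100 = 10² ⇒ 109 = 3² + 10².
  Combine using the Brahmagupta–Fibonacci identity (a² + b²)(c² + d²) = (ac − bd)² + (ad + bc)² = (ac + bd)² + (ad − bc)²:
  29 · 109 = 3161: from (2² + 5²)(3² + 10²), take (2·3 − 5·10, 2·10 + 5·3) = (6 − 50, 20 + 15) = (-44, 35); dropping signs (only squares matter) gives (44, 35); check 44² + 35² = 1936 + 1225 = 3161 ✓.
  Scale by k = 2: (2·44, 2·35) = (88, 70).
Step 4: Order so x ≤ y and verify: 70² + 88² = 4900 + 7744 = 12644 = n. ✓

n = 12644 = 70² + 88² (one valid representation with x ≤ y).


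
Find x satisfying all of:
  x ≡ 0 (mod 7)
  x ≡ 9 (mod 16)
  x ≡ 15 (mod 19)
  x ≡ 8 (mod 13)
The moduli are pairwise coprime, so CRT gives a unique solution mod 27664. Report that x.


Product of moduli M = 7 · 16 · 19 · 13 = 27664.
Merge one congruence at a time:
  Start: x ≡ 0 (mod 7).
  Combine with x ≡ 9 (mod 16); new modulus lcm = 112.
    Write x = 0 + 7·t and substitute into x ≡ 9 (mod 16): 7·t ≡ 9 − 0 = 9 (mod 16).
    The inverse of 7 mod 16 is 7 (since 7·7 = 49 = 3·16 + 1), so t ≡ 7·9 = 63 ≡ 15 (mod 16).
    Then x = 0 + 7·15 = 105, valid modulo lcm(7, 16) = 112: x ≡ 105 (mod 112).
  Combine with x ≡ 15 (mod 19); new modulus lcm = 2128.
    Write x = 105 + 112·t and substitute into x ≡ 15 (mod 19): 112·t ≡ 15 − 105 = -90 (mod 19).
    Reduce coefficients mod 19: 17·t ≡ 5 (mod 19).
    The inverse of 17 mod 19 is 9 (since 17·9 = 153 = 8·19 + 1), so t ≡ 9·5 = 45 ≡ 7 (mod 19).
    Then x = 105 + 112·7 = 889, valid modulo lcm(112, 19) = 2128: x ≡ 889 (mod 2128).
  Combine with x ≡ 8 (mod 13); new modulus lcm = 27664.
    Write x = 889 + 2128·t and substitute into x ≡ 8 (mod 13): 2128·t ≡ 8 − 889 = -881 (mod 13).
    Reduce coefficients mod 13: 9·t ≡ 3 (mod 13).
    The inverse of 9 mod 13 is 3 (since 9·3 = 27 = 2·13 + 1), so t ≡ 3·3 = 9 ≡ 9 (mod 13).
    Then x = 889 + 2128·9 = 20041, valid modulo lcm(2128, 13) = 27664: x ≡ 20041 (mod 27664).
Verify against each original: 20041 mod 7 = 0, 20041 mod 16 = 9, 20041 mod 19 = 15, 20041 mod 13 = 8.

x ≡ 20041 (mod 27664).


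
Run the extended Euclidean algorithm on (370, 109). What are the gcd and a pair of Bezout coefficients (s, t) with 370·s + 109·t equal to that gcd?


Euclidean algorithm on (370, 109) — divide until remainder is 0:
  370 = 3 · 109 + 43
  109 = 2 · 43 + 23
  43 = 1 · 23 + 20
  23 = 1 · 20 + 3
  20 = 6 · 3 + 2
  3 = 1 · 2 + 1
  2 = 2 · 1 + 0
gcd(370, 109) = 1.
Track Bezout coefficients alongside the remainders: start with r₀ = 370 = a·1 + b·0 (s = 1, t = 0) and r₁ = 109 = a·0 + b·1 (s = 0, t = 1); each new remainder r_{k+1} = r_{k-1} − q_k·r_k inherits s_{k+1} = s_{k-1} − q_k·s_k, t_{k+1} = t_{k-1} − q_k·t_k, so r_k = a·s_k + b·t_k at every step:
  q = 3: r = 43, s = 1 − 3·0 = 1, t = 0 − 3·1 = -3  (check: 370·1 + 109·(-3) = 43)
  q = 2: r = 23, s = 0 − 2·1 = -2, t = 1 − 2·(-3) = 7  (check: 370·(-2) + 109·7 = 23)
  q = 1: r = 20, s = 1 − 1·(-2) = 3, t = -3 − 1·7 = -10  (check: 370·3 + 109·(-10) = 20)
  q = 1: r = 3, s = -2 − 1·3 = -5, t = 7 − 1·(-10) = 17  (check: 370·(-5) + 109·17 = 3)
  q = 6: r = 2, s = 3 − 6·(-5) = 33, t = -10 − 6·17 = -112  (check: 370·33 + 109·(-112) = 2)
  q = 1: r = 1, s = -5 − 1·33 = -38, t = 17 − 1·(-112) = 129  (check: 370·(-38) + 109·129 = 1)
The row with r = 1 (the gcd) gives the Bezout coefficients s = -38, t = 129.
Result: 370 · (-38) + 109 · (129) = 1.

gcd(370, 109) = 1; s = -38, t = 129 (check: 370·(-38) + 109·129 = 1).


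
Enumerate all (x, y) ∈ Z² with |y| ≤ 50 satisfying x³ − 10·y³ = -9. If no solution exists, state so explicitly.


The equation is x³ - 10y³ = -9. For fixed y, x³ = 10·y³ − 9, so a solution requires the RHS to be a perfect cube.
Strategy: iterate y from -50 to 50, compute RHS = 10·y³ − 9, and check whether it is a (positive or negative) perfect cube.
Check small values of y:
  y = 0: RHS = -9 is not a perfect cube.
  y = 1: RHS = 1 = (1)³ ⇒ x = 1 works.
  y = -1: RHS = -19 is not a perfect cube.
  y = 2: RHS = 71 is not a perfect cube.
  y = -2: RHS = -89 is not a perfect cube.
  y = 3: RHS = 261 is not a perfect cube.
  y = -3: RHS = -279 is not a perfect cube.
Continuing the search up to |y| = 50 finds no further solutions beyond those listed.
Collected solutions: (1, 1).

Solutions (with |y| ≤ 50): (1, 1).


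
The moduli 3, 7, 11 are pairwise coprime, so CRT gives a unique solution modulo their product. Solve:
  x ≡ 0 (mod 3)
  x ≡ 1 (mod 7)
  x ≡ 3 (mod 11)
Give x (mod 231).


Moduli 3, 7, 11 are pairwise coprime; by CRT there is a unique solution modulo M = 3 · 7 · 11 = 231.
Solve pairwise, accumulating the modulus:
  Start with x ≡ 0 (mod 3).
  Combine with x ≡ 1 (mod 7): since gcd(3, 7) = 1, we get a unique residue mod 21.
    Write x = 0 + 3·t and substitute into x ≡ 1 (mod 7): 3·t ≡ 1 − 0 = 1 (mod 7).
    The inverse of 3 mod 7 is 5 (since 3·5 = 15 = 2·7 + 1), so t ≡ 5·1 = 5 ≡ 5 (mod 7).
    Then x = 0 + 3·5 = 15, valid modulo lcm(3, 7) = 21: x ≡ 15 (mod 21).
  Combine with x ≡ 3 (mod 11): since gcd(21, 11) = 1, we get a unique residue mod 231.
    Write x = 15 + 21·t and substitute into x ≡ 3 (mod 11): 21·t ≡ 3 − 15 = -12 (mod 11).
    Reduce coefficients mod 11: 10·t ≡ 10 (mod 11).
    The inverse of 10 mod 11 is 10 (since 10·10 = 100 = 9·11 + 1), so t ≡ 10·10 = 100 ≡ 1 (mod 11).
    Then x = 15 + 21·1 = 36, valid modulo lcm(21, 11) = 231: x ≡ 36 (mod 231).
Verify: 36 mod 3 = 0 ✓, 36 mod 7 = 1 ✓, 36 mod 11 = 3 ✓.

x ≡ 36 (mod 231).


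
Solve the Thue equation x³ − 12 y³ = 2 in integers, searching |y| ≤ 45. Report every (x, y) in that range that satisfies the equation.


The equation is x³ - 12y³ = 2. For fixed y, x³ = 12·y³ + 2, so a solution requires the RHS to be a perfect cube.
Strategy: iterate y from -45 to 45, compute RHS = 12·y³ + 2, and check whether it is a (positive or negative) perfect cube.
Check small values of y:
  y = 0: RHS = 2 is not a perfect cube.
  y = 1: RHS = 14 is not a perfect cube.
  y = -1: RHS = -10 is not a perfect cube.
  y = 2: RHS = 98 is not a perfect cube.
  y = -2: RHS = -94 is not a perfect cube.
  y = 3: RHS = 326 is not a perfect cube.
  y = -3: RHS = -322 is not a perfect cube.
Continuing the search up to |y| = 45 finds no solutions either.
No (x, y) in the scanned range satisfies the equation.

No integer solutions with |y| ≤ 45.


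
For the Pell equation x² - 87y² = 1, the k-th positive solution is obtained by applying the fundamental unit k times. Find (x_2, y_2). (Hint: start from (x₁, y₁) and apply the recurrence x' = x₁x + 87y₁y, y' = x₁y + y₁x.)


Step 1: Find the fundamental solution (x₁, y₁) of x² - 87y² = 1.
  Expand √87 as a continued fraction. a₀ = ⌊√87⌋ = 9; iterate m_{k+1} = d_k·a_k − m_k, d_{k+1} = (87 − m_{k+1}²)/d_k, a_{k+1} = ⌊(a₀ + m_{k+1})/d_{k+1}⌋ (starting m₀ = 0, d₀ = 1), with convergents p_k = a_k·p_{k-1} + p_{k-2}, q_k = a_k·q_{k-1} + q_{k-2} (p₋₁ = 1, q₋₁ = 0):
  k = 0: a₀ = 9; p₀/q₀ = 9/1; p₀² − 87·q₀² = 81 − 87 = -6.
  k = 1: m = 9, d = 6, a = ⌊(9 + 9)/6⌋ = 3; p/q = (3·9 + 1)/(3·1 + 0) = 28/3; p² − 87·q² = 784 − 783 = 1.
  The first convergent with p² − 87·q² = 1 gives the fundamental solution (x₁, y₁) = (28, 3).
Step 2: Apply the recurrence (x_{n+1}, y_{n+1}) = (x₁x_n + 87y₁y_n, x₁y_n + y₁x_n) repeatedly.
  From (x_1, y_1) = (28, 3): x_2 = 28·28 + 87·3·3 = 1567; y_2 = 28·3 + 3·28 = 168.
Step 3: Verify x_2² - 87·y_2² = 2455489 - 2455488 = 1 (should be 1). ✓

(x_1, y_1) = (28, 3); (x_2, y_2) = (1567, 168).


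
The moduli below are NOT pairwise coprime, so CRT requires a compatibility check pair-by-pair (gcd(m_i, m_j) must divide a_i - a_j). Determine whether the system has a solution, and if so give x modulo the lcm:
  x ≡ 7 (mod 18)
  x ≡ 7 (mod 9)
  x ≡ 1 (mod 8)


Moduli 18, 9, 8 are not pairwise coprime, so CRT works modulo lcm(m_i) when all pairwise compatibility conditions hold.
Pairwise compatibility: gcd(m_i, m_j) must divide a_i - a_j for every pair.
Merge one congruence at a time:
  Start: x ≡ 7 (mod 18).
  Combine with x ≡ 7 (mod 9): gcd(18, 9) = 9; 7 - 7 = 0, which IS divisible by 9, so compatible.
    Write x = 7 + 18·t and substitute into x ≡ 7 (mod 9): 18·t ≡ 7 − 7 = 0 (mod 9).
    Divide the congruence (and modulus) by g = 9: 2·t ≡ 0 (mod 1).
    Modulo 1 every t works; take t = 0.
    Then x = 7 + 18·0 = 7, valid modulo lcm(18, 9) = 18: x ≡ 7 (mod 18).
  Combine with x ≡ 1 (mod 8): gcd(18, 8) = 2; 1 - 7 = -6, which IS divisible by 2, so compatible.
    Write x = 7 + 18·t and substitute into x ≡ 1 (mod 8): 18·t ≡ 1 − 7 = -6 (mod 8).
    Divide the congruence (and modulus) by g = 2: 9·t ≡ -3 (mod 4).
    Reduce coefficients mod 4: 1·t ≡ 1 (mod 4).
    So t ≡ 1 (mod 4).
    Then x = 7 + 18·1 = 25, valid modulo lcm(18, 8) = 72: x ≡ 25 (mod 72).
Verify: 25 mod 18 = 7, 25 mod 9 = 7, 25 mod 8 = 1.

x ≡ 25 (mod 72).


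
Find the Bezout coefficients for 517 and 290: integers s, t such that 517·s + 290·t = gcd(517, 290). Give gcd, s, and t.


Euclidean algorithm on (517, 290) — divide until remainder is 0:
  517 = 1 · 290 + 227
  290 = 1 · 227 + 63
  227 = 3 · 63 + 38
  63 = 1 · 38 + 25
  38 = 1 · 25 + 13
  25 = 1 · 13 + 12
  13 = 1 · 12 + 1
  12 = 12 · 1 + 0
gcd(517, 290) = 1.
Track Bezout coefficients alongside the remainders: start with r₀ = 517 = a·1 + b·0 (s = 1, t = 0) and r₁ = 290 = a·0 + b·1 (s = 0, t = 1); each new remainder r_{k+1} = r_{k-1} − q_k·r_k inherits s_{k+1} = s_{k-1} − q_k·s_k, t_{k+1} = t_{k-1} − q_k·t_k, so r_k = a·s_k + b·t_k at every step:
  q = 1: r = 227, s = 1 − 1·0 = 1, t = 0 − 1·1 = -1  (check: 517·1 + 290·(-1) = 227)
  q = 1: r = 63, s = 0 − 1·1 = -1, t = 1 − 1·(-1) = 2  (check: 517·(-1) + 290·2 = 63)
  q = 3: r = 38, s = 1 − 3·(-1) = 4, t = -1 − 3·2 = -7  (check: 517·4 + 290·(-7) = 38)
  q = 1: r = 25, s = -1 − 1·4 = -5, t = 2 − 1·(-7) = 9  (check: 517·(-5) + 290·9 = 25)
  q = 1: r = 13, s = 4 − 1·(-5) = 9, t = -7 − 1·9 = -16  (check: 517·9 + 290·(-16) = 13)
  q = 1: r = 12, s = -5 − 1·9 = -14, t = 9 − 1·(-16) = 25  (check: 517·(-14) + 290·25 = 12)
  q = 1: r = 1, s = 9 − 1·(-14) = 23, t = -16 − 1·25 = -41  (check: 517·23 + 290·(-41) = 1)
The row with r = 1 (the gcd) gives the Bezout coefficients s = 23, t = -41.
Result: 517 · (23) + 290 · (-41) = 1.

gcd(517, 290) = 1; s = 23, t = -41 (check: 517·23 + 290·(-41) = 1).


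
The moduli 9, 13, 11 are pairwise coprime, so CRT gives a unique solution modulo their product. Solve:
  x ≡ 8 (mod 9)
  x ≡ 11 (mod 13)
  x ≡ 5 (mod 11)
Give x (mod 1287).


Moduli 9, 13, 11 are pairwise coprime; by CRT there is a unique solution modulo M = 9 · 13 · 11 = 1287.
Solve pairwise, accumulating the modulus:
  Start with x ≡ 8 (mod 9).
  Combine with x ≡ 11 (mod 13): since gcd(9, 13) = 1, we get a unique residue mod 117.
    Write x = 8 + 9·t and substitute into x ≡ 11 (mod 13): 9·t ≡ 11 − 8 = 3 (mod 13).
    The inverse of 9 mod 13 is 3 (since 9·3 = 27 = 2·13 + 1), so t ≡ 3·3 = 9 ≡ 9 (mod 13).
    Then x = 8 + 9·9 = 89, valid modulo lcm(9, 13) = 117: x ≡ 89 (mod 117).
  Combine with x ≡ 5 (mod 11): since gcd(117, 11) = 1, we get a unique residue mod 1287.
    Write x = 89 + 117·t and substitute into x ≡ 5 (mod 11): 117·t ≡ 5 − 89 = -84 (mod 11).
    Reduce coefficients mod 11: 7·t ≡ 4 (mod 11).
    The inverse of 7 mod 11 is 8 (since 7·8 = 56 = 5·11 + 1), so t ≡ 8·4 = 32 ≡ 10 (mod 11).
    Then x = 89 + 117·10 = 1259, valid modulo lcm(117, 11) = 1287: x ≡ 1259 (mod 1287).
Verify: 1259 mod 9 = 8 ✓, 1259 mod 13 = 11 ✓, 1259 mod 11 = 5 ✓.

x ≡ 1259 (mod 1287).


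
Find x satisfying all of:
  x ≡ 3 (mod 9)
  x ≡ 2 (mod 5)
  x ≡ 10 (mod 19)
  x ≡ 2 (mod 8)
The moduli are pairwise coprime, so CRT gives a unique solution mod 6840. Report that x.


Product of moduli M = 9 · 5 · 19 · 8 = 6840.
Merge one congruence at a time:
  Start: x ≡ 3 (mod 9).
  Combine with x ≡ 2 (mod 5); new modulus lcm = 45.
    Write x = 3 + 9·t and substitute into x ≡ 2 (mod 5): 9·t ≡ 2 − 3 = -1 (mod 5).
    Reduce coefficients mod 5: 4·t ≡ 4 (mod 5).
    The inverse of 4 mod 5 is 4 (since 4·4 = 16 = 3·5 + 1), so t ≡ 4·4 = 16 ≡ 1 (mod 5).
    Then x = 3 + 9·1 = 12, valid modulo lcm(9, 5) = 45: x ≡ 12 (mod 45).
  Combine with x ≡ 10 (mod 19); new modulus lcm = 855.
    Write x = 12 + 45·t and substitute into x ≡ 10 (mod 19): 45·t ≡ 10 − 12 = -2 (mod 19).
    Reduce coefficients mod 19: 7·t ≡ 17 (mod 19).
    The inverse of 7 mod 19 is 11 (since 7·11 = 77 = 4·19 + 1), so t ≡ 11·17 = 187 ≡ 16 (mod 19).
    Then x = 12 + 45·16 = 732, valid modulo lcm(45, 19) = 855: x ≡ 732 (mod 855).
  Combine with x ≡ 2 (mod 8); new modulus lcm = 6840.
    Write x = 732 + 855·t and substitute into x ≡ 2 (mod 8): 855·t ≡ 2 − 732 = -730 (mod 8).
    Reduce coefficients mod 8: 7·t ≡ 6 (mod 8).
    The inverse of 7 mod 8 is 7 (since 7·7 = 49 = 6·8 + 1), so t ≡ 7·6 = 42 ≡ 2 (mod 8).
    Then x = 732 + 855·2 = 2442, valid modulo lcm(855, 8) = 6840: x ≡ 2442 (mod 6840).
Verify against each original: 2442 mod 9 = 3, 2442 mod 5 = 2, 2442 mod 19 = 10, 2442 mod 8 = 2.

x ≡ 2442 (mod 6840).


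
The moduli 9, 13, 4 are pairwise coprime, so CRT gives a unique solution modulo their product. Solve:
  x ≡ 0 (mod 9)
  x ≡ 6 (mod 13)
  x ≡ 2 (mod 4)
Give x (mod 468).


Moduli 9, 13, 4 are pairwise coprime; by CRT there is a unique solution modulo M = 9 · 13 · 4 = 468.
Solve pairwise, accumulating the modulus:
  Start with x ≡ 0 (mod 9).
  Combine with x ≡ 6 (mod 13): since gcd(9, 13) = 1, we get a unique residue mod 117.
    Write x = 0 + 9·t and substitute into x ≡ 6 (mod 13): 9·t ≡ 6 − 0 = 6 (mod 13).
    The inverse of 9 mod 13 is 3 (since 9·3 = 27 = 2·13 + 1), so t ≡ 3·6 = 18 ≡ 5 (mod 13).
    Then x = 0 + 9·5 = 45, valid modulo lcm(9, 13) = 117: x ≡ 45 (mod 117).
  Combine with x ≡ 2 (mod 4): since gcd(117, 4) = 1, we get a unique residue mod 468.
    Write x = 45 + 117·t and substitute into x ≡ 2 (mod 4): 117·t ≡ 2 − 45 = -43 (mod 4).
    Reduce coefficients mod 4: 1·t ≡ 1 (mod 4).
    So t ≡ 1 (mod 4).
    Then x = 45 + 117·1 = 162, valid modulo lcm(117, 4) = 468: x ≡ 162 (mod 468).
Verify: 162 mod 9 = 0 ✓, 162 mod 13 = 6 ✓, 162 mod 4 = 2 ✓.

x ≡ 162 (mod 468).


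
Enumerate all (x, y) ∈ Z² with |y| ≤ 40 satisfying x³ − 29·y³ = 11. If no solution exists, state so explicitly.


The equation is x³ - 29y³ = 11. For fixed y, x³ = 29·y³ + 11, so a solution requires the RHS to be a perfect cube.
Strategy: iterate y from -40 to 40, compute RHS = 29·y³ + 11, and check whether it is a (positive or negative) perfect cube.
Check small values of y:
  y = 0: RHS = 11 is not a perfect cube.
  y = 1: RHS = 40 is not a perfect cube.
  y = -1: RHS = -18 is not a perfect cube.
  y = 2: RHS = 243 is not a perfect cube.
  y = -2: RHS = -221 is not a perfect cube.
  y = 3: RHS = 794 is not a perfect cube.
  y = -3: RHS = -772 is not a perfect cube.
Continuing the search up to |y| = 40 finds no solutions either.
No (x, y) in the scanned range satisfies the equation.

No integer solutions with |y| ≤ 40.


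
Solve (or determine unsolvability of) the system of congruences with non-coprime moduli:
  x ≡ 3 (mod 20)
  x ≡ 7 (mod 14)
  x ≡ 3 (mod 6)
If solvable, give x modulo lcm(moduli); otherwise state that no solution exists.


Moduli 20, 14, 6 are not pairwise coprime, so CRT works modulo lcm(m_i) when all pairwise compatibility conditions hold.
Pairwise compatibility: gcd(m_i, m_j) must divide a_i - a_j for every pair.
Merge one congruence at a time:
  Start: x ≡ 3 (mod 20).
  Combine with x ≡ 7 (mod 14): gcd(20, 14) = 2; 7 - 3 = 4, which IS divisible by 2, so compatible.
    Write x = 3 + 20·t and substitute into x ≡ 7 (mod 14): 20·t ≡ 7 − 3 = 4 (mod 14).
    Divide the congruence (and modulus) by g = 2: 10·t ≡ 2 (mod 7).
    Reduce coefficients mod 7: 3·t ≡ 2 (mod 7).
    The inverse of 3 mod 7 is 5 (since 3·5 = 15 = 2·7 + 1), so t ≡ 5·2 = 10 ≡ 3 (mod 7).
    Then x = 3 + 20·3 = 63, valid modulo lcm(20, 14) = 140: x ≡ 63 (mod 140).
  Combine with x ≡ 3 (mod 6): gcd(140, 6) = 2; 3 - 63 = -60, which IS divisible by 2, so compatible.
    Write x = 63 + 140·t and substitute into x ≡ 3 (mod 6): 140·t ≡ 3 − 63 = -60 (mod 6).
    Divide the congruence (and modulus) by g = 2: 70·t ≡ -30 (mod 3).
    Reduce coefficients mod 3: 1·t ≡ 0 (mod 3).
    So t ≡ 0 (mod 3).
    Then x = 63 + 140·0 = 63, valid modulo lcm(140, 6) = 420: x ≡ 63 (mod 420).
Verify: 63 mod 20 = 3, 63 mod 14 = 7, 63 mod 6 = 3.

x ≡ 63 (mod 420).


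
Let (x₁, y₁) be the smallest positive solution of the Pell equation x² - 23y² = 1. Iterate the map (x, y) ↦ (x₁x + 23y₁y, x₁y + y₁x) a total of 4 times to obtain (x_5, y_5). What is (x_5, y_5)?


Step 1: Find the fundamental solution (x₁, y₁) of x² - 23y² = 1.
  Expand √23 as a continued fraction. a₀ = ⌊√23⌋ = 4; iterate m_{k+1} = d_k·a_k − m_k, d_{k+1} = (23 − m_{k+1}²)/d_k, a_{k+1} = ⌊(a₀ + m_{k+1})/d_{k+1}⌋ (starting m₀ = 0, d₀ = 1), with convergents p_k = a_k·p_{k-1} + p_{k-2}, q_k = a_k·q_{k-1} + q_{k-2} (p₋₁ = 1, q₋₁ = 0):
  k = 0: a₀ = 4; p₀/q₀ = 4/1; p₀² − 23·q₀² = 16 − 23 = -7.
  k = 1: m = 4, d = 7, a = ⌊(4 + 4)/7⌋ = 1; p/q = (1·4 + 1)/(1·1 + 0) = 5/1; p² − 23·q² = 25 − 23 = 2.
  k = 2: m = 3, d = 2, a = ⌊(4 + 3)/2⌋ = 3; p/q = (3·5 + 4)/(3·1 + 1) = 19/4; p² − 23·q² = 361 − 368 = -7.
  k = 3: m = 3, d = 7, a = ⌊(4 + 3)/7⌋ = 1; p/q = (1·19 + 5)/(1·4 + 1) = 24/5; p² − 23·q² = 576 − 575 = 1.
  The first convergent with p² − 23·q² = 1 gives the fundamental solution (x₁, y₁) = (24, 5).
Step 2: Apply the recurrence (x_{n+1}, y_{n+1}) = (x₁x_n + 23y₁y_n, x₁y_n + y₁x_n) repeatedly.
  From (x_1, y_1) = (24, 5): x_2 = 24·24 + 23·5·5 = 1151; y_2 = 24·5 + 5·24 = 240.
  From (x_2, y_2) = (1151, 240): x_3 = 24·1151 + 23·5·240 = 55224; y_3 = 24·240 + 5·1151 = 11515.
  From (x_3, y_3) = (55224, 11515): x_4 = 24·55224 + 23·5·11515 = 2649601; y_4 = 24·11515 + 5·55224 = 552480.
  From (x_4, y_4) = (2649601, 552480): x_5 = 24·2649601 + 23·5·552480 = 127125624; y_5 = 24·552480 + 5·2649601 = 26507525.
Step 3: Verify x_5² - 23·y_5² = 16160924277389376 - 16160924277389375 = 1 (should be 1). ✓

(x_1, y_1) = (24, 5); (x_5, y_5) = (127125624, 26507525).


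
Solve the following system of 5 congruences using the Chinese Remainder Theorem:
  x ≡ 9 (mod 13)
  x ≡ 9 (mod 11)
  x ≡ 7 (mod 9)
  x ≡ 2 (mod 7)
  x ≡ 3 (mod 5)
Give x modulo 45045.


Product of moduli M = 13 · 11 · 9 · 7 · 5 = 45045.
Merge one congruence at a time:
  Start: x ≡ 9 (mod 13).
  Combine with x ≡ 9 (mod 11); new modulus lcm = 143.
    Write x = 9 + 13·t and substitute into x ≡ 9 (mod 11): 13·t ≡ 9 − 9 = 0 (mod 11).
    Reduce coefficients mod 11: 2·t ≡ 0 (mod 11).
    The inverse of 2 mod 11 is 6 (since 2·6 = 12 = 1·11 + 1), so t ≡ 6·0 = 0 ≡ 0 (mod 11).
    Then x = 9 + 13·0 = 9, valid modulo lcm(13, 11) = 143: x ≡ 9 (mod 143).
  Combine with x ≡ 7 (mod 9); new modulus lcm = 1287.
    Write x = 9 + 143·t and substitute into x ≡ 7 (mod 9): 143·t ≡ 7 − 9 = -2 (mod 9).
    Reduce coefficients mod 9: 8·t ≡ 7 (mod 9).
    The inverse of 8 mod 9 is 8 (since 8·8 = 64 = 7·9 + 1), so t ≡ 8·7 = 56 ≡ 2 (mod 9).
    Then x = 9 + 143·2 = 295, valid modulo lcm(143, 9) = 1287: x ≡ 295 (mod 1287).
  Combine with x ≡ 2 (mod 7); new modulus lcm = 9009.
    Write x = 295 + 1287·t and substitute into x ≡ 2 (mod 7): 1287·t ≡ 2 − 295 = -293 (mod 7).
    Reduce coefficients mod 7: 6·t ≡ 1 (mod 7).
    The inverse of 6 mod 7 is 6 (since 6·6 = 36 = 5·7 + 1), so t ≡ 6·1 = 6 ≡ 6 (mod 7).
    Then x = 295 + 1287·6 = 8017, valid modulo lcm(1287, 7) = 9009: x ≡ 8017 (mod 9009).
  Combine with x ≡ 3 (mod 5); new modulus lcm = 45045.
    Write x = 8017 + 9009·t and substitute into x ≡ 3 (mod 5): 9009·t ≡ 3 − 8017 = -8014 (mod 5).
    Reduce coefficients mod 5: 4·t ≡ 1 (mod 5).
    The inverse of 4 mod 5 is 4 (since 4·4 = 16 = 3·5 + 1), so t ≡ 4·1 = 4 ≡ 4 (mod 5).
    Then x = 8017 + 9009·4 = 44053, valid modulo lcm(9009, 5) = 45045: x ≡ 44053 (mod 45045).
Verify against each original: 44053 mod 13 = 9, 44053 mod 11 = 9, 44053 mod 9 = 7, 44053 mod 7 = 2, 44053 mod 5 = 3.

x ≡ 44053 (mod 45045).


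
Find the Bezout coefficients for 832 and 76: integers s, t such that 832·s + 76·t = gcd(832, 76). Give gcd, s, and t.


Euclidean algorithm on (832, 76) — divide until remainder is 0:
  832 = 10 · 76 + 72
  76 = 1 · 72 + 4
  72 = 18 · 4 + 0
gcd(832, 76) = 4.
Track Bezout coefficients alongside the remainders: start with r₀ = 832 = a·1 + b·0 (s = 1, t = 0) and r₁ = 76 = a·0 + b·1 (s = 0, t = 1); each new remainder r_{k+1} = r_{k-1} − q_k·r_k inherits s_{k+1} = s_{k-1} − q_k·s_k, t_{k+1} = t_{k-1} − q_k·t_k, so r_k = a·s_k + b·t_k at every step:
  q = 10: r = 72, s = 1 − 10·0 = 1, t = 0 − 10·1 = -10  (check: 832·1 + 76·(-10) = 72)
  q = 1: r = 4, s = 0 − 1·1 = -1, t = 1 − 1·(-10) = 11  (check: 832·(-1) + 76·11 = 4)
The row with r = 4 (the gcd) gives the Bezout coefficients s = -1, t = 11.
Result: 832 · (-1) + 76 · (11) = 4.

gcd(832, 76) = 4; s = -1, t = 11 (check: 832·(-1) + 76·11 = 4).


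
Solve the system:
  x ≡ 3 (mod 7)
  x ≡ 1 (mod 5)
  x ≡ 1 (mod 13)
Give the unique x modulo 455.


Moduli 7, 5, 13 are pairwise coprime; by CRT there is a unique solution modulo M = 7 · 5 · 13 = 455.
Solve pairwise, accumulating the modulus:
  Start with x ≡ 3 (mod 7).
  Combine with x ≡ 1 (mod 5): since gcd(7, 5) = 1, we get a unique residue mod 35.
    Write x = 3 + 7·t and substitute into x ≡ 1 (mod 5): 7·t ≡ 1 − 3 = -2 (mod 5).
    Reduce coefficients mod 5: 2·t ≡ 3 (mod 5).
    The inverse of 2 mod 5 is 3 (since 2·3 = 6 = 1·5 + 1), so t ≡ 3·3 = 9 ≡ 4 (mod 5).
    Then x = 3 + 7·4 = 31, valid modulo lcm(7, 5) = 35: x ≡ 31 (mod 35).
  Combine with x ≡ 1 (mod 13): since gcd(35, 13) = 1, we get a unique residue mod 455.
    Write x = 31 + 35·t and substitute into x ≡ 1 (mod 13): 35·t ≡ 1 − 31 = -30 (mod 13).
    Reduce coefficients mod 13: 9·t ≡ 9 (mod 13).
    The inverse of 9 mod 13 is 3 (since 9·3 = 27 = 2·13 + 1), so t ≡ 3·9 = 27 ≡ 1 (mod 13).
    Then x = 31 + 35·1 = 66, valid modulo lcm(35, 13) = 455: x ≡ 66 (mod 455).
Verify: 66 mod 7 = 3 ✓, 66 mod 5 = 1 ✓, 66 mod 13 = 1 ✓.

x ≡ 66 (mod 455).


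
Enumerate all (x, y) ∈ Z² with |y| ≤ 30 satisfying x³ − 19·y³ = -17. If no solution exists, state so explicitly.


The equation is x³ - 19y³ = -17. For fixed y, x³ = 19·y³ − 17, so a solution requires the RHS to be a perfect cube.
Strategy: iterate y from -30 to 30, compute RHS = 19·y³ − 17, and check whether it is a (positive or negative) perfect cube.
Check small values of y:
  y = 0: RHS = -17 is not a perfect cube.
  y = 1: RHS = 2 is not a perfect cube.
  y = -1: RHS = -36 is not a perfect cube.
  y = 2: RHS = 135 is not a perfect cube.
  y = -2: RHS = -169 is not a perfect cube.
  y = 3: RHS = 496 is not a perfect cube.
  y = -3: RHS = -530 is not a perfect cube.
Continuing the search up to |y| = 30 finds no solutions either.
No (x, y) in the scanned range satisfies the equation.

No integer solutions with |y| ≤ 30.


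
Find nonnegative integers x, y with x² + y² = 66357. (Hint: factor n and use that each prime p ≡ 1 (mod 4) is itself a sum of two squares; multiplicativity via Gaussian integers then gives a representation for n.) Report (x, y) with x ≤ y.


Step 1: Factor n = 66357 = 3^2 · 73 · 101.
Step 2: Check the mod-4 condition on each prime factor: 3 ≡ 3 (mod 4), exponent 2 (must be even); 73 ≡ 1 (mod 4), exponent 1; 101 ≡ 1 (mod 4), exponent 1.
All primes ≡ 3 (mod 4) appear to even exponent (or don't appear), so by the two-squares theorem n IS expressible as a sum of two squares.
Step 3: Build a representation. Group n = k² · m with k = 3 and m = 73 · 101 = 7373 (a product of primes ≡ 1 (mod 4)); a representation of m scales to one of n via (k·x)² + (k·y)² = k²(x² + y²). Each prime p ≡ 1 (mod 4) is itself a sum of two squares; find a² by testing p − a² for a perfect square:
  73: 73 − 1² = 72, 73 − 2² = 69, 73 − 3² = 64 = 8² ⇒ 73 = 3² + 8².
  101: 101 − 1² = 100 = 10² ⇒ 101 = 1² + 10².
  Combine using the Brahmagupta–Fibonacci identity (a² + b²)(c² + d²) = (ac − bd)² + (ad + bc)² = (ac + bd)² + (ad − bc)²:
  73 · 101 = 7373: from (3² + 8²)(1² + 10²), take (3·1 − 8·10, 3·10 + 8·1) = (3 − 80, 30 + 8) = (-77, 38); dropping signs (only squares matter) gives (77, 38); check 77² + 38² = 5929 + 1444 = 7373 ✓.
  Scale by k = 3: (3·77, 3·38) = (231, 114).
Step 4: Order so x ≤ y and verify: 114² + 231² = 12996 + 53361 = 66357 = n. ✓

n = 66357 = 114² + 231² (one valid representation with x ≤ y).


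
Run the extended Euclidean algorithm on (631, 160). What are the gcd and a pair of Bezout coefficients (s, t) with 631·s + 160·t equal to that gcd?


Euclidean algorithm on (631, 160) — divide until remainder is 0:
  631 = 3 · 160 + 151
  160 = 1 · 151 + 9
  151 = 16 · 9 + 7
  9 = 1 · 7 + 2
  7 = 3 · 2 + 1
  2 = 2 · 1 + 0
gcd(631, 160) = 1.
Track Bezout coefficients alongside the remainders: start with r₀ = 631 = a·1 + b·0 (s = 1, t = 0) and r₁ = 160 = a·0 + b·1 (s = 0, t = 1); each new remainder r_{k+1} = r_{k-1} − q_k·r_k inherits s_{k+1} = s_{k-1} − q_k·s_k, t_{k+1} = t_{k-1} − q_k·t_k, so r_k = a·s_k + b·t_k at every step:
  q = 3: r = 151, s = 1 − 3·0 = 1, t = 0 − 3·1 = -3  (check: 631·1 + 160·(-3) = 151)
  q = 1: r = 9, s = 0 − 1·1 = -1, t = 1 − 1·(-3) = 4  (check: 631·(-1) + 160·4 = 9)
  q = 16: r = 7, s = 1 − 16·(-1) = 17, t = -3 − 16·4 = -67  (check: 631·17 + 160·(-67) = 7)
  q = 1: r = 2, s = -1 − 1·17 = -18, t = 4 − 1·(-67) = 71  (check: 631·(-18) + 160·71 = 2)
  q = 3: r = 1, s = 17 − 3·(-18) = 71, t = -67 − 3·71 = -280  (check: 631·71 + 160·(-280) = 1)
The row with r = 1 (the gcd) gives the Bezout coefficients s = 71, t = -280.
Result: 631 · (71) + 160 · (-280) = 1.

gcd(631, 160) = 1; s = 71, t = -280 (check: 631·71 + 160·(-280) = 1).


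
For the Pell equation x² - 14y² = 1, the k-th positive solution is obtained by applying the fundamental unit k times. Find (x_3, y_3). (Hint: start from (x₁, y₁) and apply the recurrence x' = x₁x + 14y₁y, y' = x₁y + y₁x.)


Step 1: Find the fundamental solution (x₁, y₁) of x² - 14y² = 1.
  Expand √14 as a continued fraction. a₀ = ⌊√14⌋ = 3; iterate m_{k+1} = d_k·a_k − m_k, d_{k+1} = (14 − m_{k+1}²)/d_k, a_{k+1} = ⌊(a₀ + m_{k+1})/d_{k+1}⌋ (starting m₀ = 0, d₀ = 1), with convergents p_k = a_k·p_{k-1} + p_{k-2}, q_k = a_k·q_{k-1} + q_{k-2} (p₋₁ = 1, q₋₁ = 0):
  k = 0: a₀ = 3; p₀/q₀ = 3/1; p₀² − 14·q₀² = 9 − 14 = -5.
  k = 1: m = 3, d = 5, a = ⌊(3 + 3)/5⌋ = 1; p/q = (1·3 + 1)/(1·1 + 0) = 4/1; p² − 14·q² = 16 − 14 = 2.
  k = 2: m = 2, d = 2, a = ⌊(3 + 2)/2⌋ = 2; p/q = (2·4 + 3)/(2·1 + 1) = 11/3; p² − 14·q² = 121 − 126 = -5.
  k = 3: m = 2, d = 5, a = ⌊(3 + 2)/5⌋ = 1; p/q = (1·11 + 4)/(1·3 + 1) = 15/4; p² − 14·q² = 225 − 224 = 1.
  The first convergent with p² − 14·q² = 1 gives the fundamental solution (x₁, y₁) = (15, 4).
Step 2: Apply the recurrence (x_{n+1}, y_{n+1}) = (x₁x_n + 14y₁y_n, x₁y_n + y₁x_n) repeatedly.
  From (x_1, y_1) = (15, 4): x_2 = 15·15 + 14·4·4 = 449; y_2 = 15·4 + 4·15 = 120.
  From (x_2, y_2) = (449, 120): x_3 = 15·449 + 14·4·120 = 13455; y_3 = 15·120 + 4·449 = 3596.
Step 3: Verify x_3² - 14·y_3² = 181037025 - 181037024 = 1 (should be 1). ✓

(x_1, y_1) = (15, 4); (x_3, y_3) = (13455, 3596).


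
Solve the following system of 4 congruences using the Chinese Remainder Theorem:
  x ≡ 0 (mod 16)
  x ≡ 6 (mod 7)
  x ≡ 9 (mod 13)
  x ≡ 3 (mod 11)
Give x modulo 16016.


Product of moduli M = 16 · 7 · 13 · 11 = 16016.
Merge one congruence at a time:
  Start: x ≡ 0 (mod 16).
  Combine with x ≡ 6 (mod 7); new modulus lcm = 112.
    Write x = 0 + 16·t and substitute into x ≡ 6 (mod 7): 16·t ≡ 6 − 0 = 6 (mod 7).
    Reduce coefficients mod 7: 2·t ≡ 6 (mod 7).
    The inverse of 2 mod 7 is 4 (since 2·4 = 8 = 1·7 + 1), so t ≡ 4·6 = 24 ≡ 3 (mod 7).
    Then x = 0 + 16·3 = 48, valid modulo lcm(16, 7) = 112: x ≡ 48 (mod 112).
  Combine with x ≡ 9 (mod 13); new modulus lcm = 1456.
    Write x = 48 + 112·t and substitute into x ≡ 9 (mod 13): 112·t ≡ 9 − 48 = -39 (mod 13).
    Reduce coefficients mod 13: 8·t ≡ 0 (mod 13).
    The inverse of 8 mod 13 is 5 (since 8·5 = 40 = 3·13 + 1), so t ≡ 5·0 = 0 ≡ 0 (mod 13).
    Then x = 48 + 112·0 = 48, valid modulo lcm(112, 13) = 1456: x ≡ 48 (mod 1456).
  Combine with x ≡ 3 (mod 11); new modulus lcm = 16016.
    Write x = 48 + 1456·t and substitute into x ≡ 3 (mod 11): 1456·t ≡ 3 − 48 = -45 (mod 11).
    Reduce coefficients mod 11: 4·t ≡ 10 (mod 11).
    The inverse of 4 mod 11 is 3 (since 4·3 = 12 = 1·11 + 1), so t ≡ 3·10 = 30 ≡ 8 (mod 11).
    Then x = 48 + 1456·8 = 11696, valid modulo lcm(1456, 11) = 16016: x ≡ 11696 (mod 16016).
Verify against each original: 11696 mod 16 = 0, 11696 mod 7 = 6, 11696 mod 13 = 9, 11696 mod 11 = 3.

x ≡ 11696 (mod 16016).


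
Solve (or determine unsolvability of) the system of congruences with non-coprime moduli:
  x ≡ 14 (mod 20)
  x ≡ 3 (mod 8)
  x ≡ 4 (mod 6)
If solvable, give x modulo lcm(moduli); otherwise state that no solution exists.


Moduli 20, 8, 6 are not pairwise coprime, so CRT works modulo lcm(m_i) when all pairwise compatibility conditions hold.
Pairwise compatibility: gcd(m_i, m_j) must divide a_i - a_j for every pair.
Merge one congruence at a time:
  Start: x ≡ 14 (mod 20).
  Combine with x ≡ 3 (mod 8): gcd(20, 8) = 4, and 3 - 14 = -11 is NOT divisible by 4.
    ⇒ system is inconsistent (no integer solution).

No solution (the system is inconsistent).


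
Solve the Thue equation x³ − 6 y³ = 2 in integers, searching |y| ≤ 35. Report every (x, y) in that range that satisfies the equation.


The equation is x³ - 6y³ = 2. For fixed y, x³ = 6·y³ + 2, so a solution requires the RHS to be a perfect cube.
Strategy: iterate y from -35 to 35, compute RHS = 6·y³ + 2, and check whether it is a (positive or negative) perfect cube.
Check small values of y:
  y = 0: RHS = 2 is not a perfect cube.
  y = 1: RHS = 8 = (2)³ ⇒ x = 2 works.
  y = -1: RHS = -4 is not a perfect cube.
  y = 2: RHS = 50 is not a perfect cube.
  y = -2: RHS = -46 is not a perfect cube.
  y = 3: RHS = 164 is not a perfect cube.
  y = -3: RHS = -160 is not a perfect cube.
Continuing the search up to |y| = 35 finds no further solutions beyond those listed.
Collected solutions: (2, 1).

Solutions (with |y| ≤ 35): (2, 1).


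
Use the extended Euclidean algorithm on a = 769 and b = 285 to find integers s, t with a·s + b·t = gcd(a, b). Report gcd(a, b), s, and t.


Euclidean algorithm on (769, 285) — divide until remainder is 0:
  769 = 2 · 285 + 199
  285 = 1 · 199 + 86
  199 = 2 · 86 + 27
  86 = 3 · 27 + 5
  27 = 5 · 5 + 2
  5 = 2 · 2 + 1
  2 = 2 · 1 + 0
gcd(769, 285) = 1.
Track Bezout coefficients alongside the remainders: start with r₀ = 769 = a·1 + b·0 (s = 1, t = 0) and r₁ = 285 = a·0 + b·1 (s = 0, t = 1); each new remainder r_{k+1} = r_{k-1} − q_k·r_k inherits s_{k+1} = s_{k-1} − q_k·s_k, t_{k+1} = t_{k-1} − q_k·t_k, so r_k = a·s_k + b·t_k at every step:
  q = 2: r = 199, s = 1 − 2·0 = 1, t = 0 − 2·1 = -2  (check: 769·1 + 285·(-2) = 199)
  q = 1: r = 86, s = 0 − 1·1 = -1, t = 1 − 1·(-2) = 3  (check: 769·(-1) + 285·3 = 86)
  q = 2: r = 27, s = 1 − 2·(-1) = 3, t = -2 − 2·3 = -8  (check: 769·3 + 285·(-8) = 27)
  q = 3: r = 5, s = -1 − 3·3 = -10, t = 3 − 3·(-8) = 27  (check: 769·(-10) + 285·27 = 5)
  q = 5: r = 2, s = 3 − 5·(-10) = 53, t = -8 − 5·27 = -143  (check: 769·53 + 285·(-143) = 2)
  q = 2: r = 1, s = -10 − 2·53 = -116, t = 27 − 2·(-143) = 313  (check: 769·(-116) + 285·313 = 1)
The row with r = 1 (the gcd) gives the Bezout coefficients s = -116, t = 313.
Result: 769 · (-116) + 285 · (313) = 1.

gcd(769, 285) = 1; s = -116, t = 313 (check: 769·(-116) + 285·313 = 1).


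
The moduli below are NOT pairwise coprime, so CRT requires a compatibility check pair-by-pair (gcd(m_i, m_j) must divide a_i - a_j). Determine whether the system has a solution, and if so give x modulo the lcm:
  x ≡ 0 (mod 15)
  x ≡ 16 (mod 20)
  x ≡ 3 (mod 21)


Moduli 15, 20, 21 are not pairwise coprime, so CRT works modulo lcm(m_i) when all pairwise compatibility conditions hold.
Pairwise compatibility: gcd(m_i, m_j) must divide a_i - a_j for every pair.
Merge one congruence at a time:
  Start: x ≡ 0 (mod 15).
  Combine with x ≡ 16 (mod 20): gcd(15, 20) = 5, and 16 - 0 = 16 is NOT divisible by 5.
    ⇒ system is inconsistent (no integer solution).

No solution (the system is inconsistent).


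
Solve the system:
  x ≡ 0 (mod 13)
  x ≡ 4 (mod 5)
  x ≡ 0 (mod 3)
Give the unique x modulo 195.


Moduli 13, 5, 3 are pairwise coprime; by CRT there is a unique solution modulo M = 13 · 5 · 3 = 195.
Solve pairwise, accumulating the modulus:
  Start with x ≡ 0 (mod 13).
  Combine with x ≡ 4 (mod 5): since gcd(13, 5) = 1, we get a unique residue mod 65.
    Write x = 0 + 13·t and substitute into x ≡ 4 (mod 5): 13·t ≡ 4 − 0 = 4 (mod 5).
    Reduce coefficients mod 5: 3·t ≡ 4 (mod 5).
    The inverse of 3 mod 5 is 2 (since 3·2 = 6 = 1·5 + 1), so t ≡ 2·4 = 8 ≡ 3 (mod 5).
    Then x = 0 + 13·3 = 39, valid modulo lcm(13, 5) = 65: x ≡ 39 (mod 65).
  Combine with x ≡ 0 (mod 3): since gcd(65, 3) = 1, we get a unique residue mod 195.
    Write x = 39 + 65·t and substitute into x ≡ 0 (mod 3): 65·t ≡ 0 − 39 = -39 (mod 3).
    Reduce coefficients mod 3: 2·t ≡ 0 (mod 3).
    The inverse of 2 mod 3 is 2 (since 2·2 = 4 = 1·3 + 1), so t ≡ 2·0 = 0 ≡ 0 (mod 3).
    Then x = 39 + 65·0 = 39, valid modulo lcm(65, 3) = 195: x ≡ 39 (mod 195).
Verify: 39 mod 13 = 0 ✓, 39 mod 5 = 4 ✓, 39 mod 3 = 0 ✓.

x ≡ 39 (mod 195).
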